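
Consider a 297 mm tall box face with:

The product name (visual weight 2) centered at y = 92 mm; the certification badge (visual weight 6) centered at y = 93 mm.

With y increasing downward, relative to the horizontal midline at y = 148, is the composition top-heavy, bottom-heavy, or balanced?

Total weight = 2 + 6 = 8.
y-moment: 2·92 + 6·93 = 742; centroid 742/8 ≈ 92.75.
92.8 lies above (smaller y than) the midline 148, so the layout is top-heavy.

top-heavy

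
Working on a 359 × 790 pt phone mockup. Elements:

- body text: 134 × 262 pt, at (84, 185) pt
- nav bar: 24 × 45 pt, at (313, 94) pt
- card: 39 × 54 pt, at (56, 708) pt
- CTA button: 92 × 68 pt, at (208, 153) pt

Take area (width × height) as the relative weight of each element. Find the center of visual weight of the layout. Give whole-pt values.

(106, 203)

Taking area as weight: body text 134·262 = 35108, nav bar 24·45 = 1080, card 39·54 = 2106, CTA button 92·68 = 6256. Sum 44550.
x-moment: 35108·84 + 1080·313 + 2106·56 + 6256·208 = 4706296; centroid 4706296/44550 ≈ 105.64.
y-moment: 35108·185 + 1080·94 + 2106·708 + 6256·153 = 9044716; centroid 9044716/44550 ≈ 203.02.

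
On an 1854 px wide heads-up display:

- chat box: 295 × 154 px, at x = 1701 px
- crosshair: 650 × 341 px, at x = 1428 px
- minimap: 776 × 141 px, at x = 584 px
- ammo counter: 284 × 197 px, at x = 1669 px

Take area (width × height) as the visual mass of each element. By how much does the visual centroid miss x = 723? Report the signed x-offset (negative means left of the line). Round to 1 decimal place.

Areas: chat box 295·154 = 45430, crosshair 650·341 = 221650, minimap 776·141 = 109416, ammo counter 284·197 = 55948. Total weight = 432444.
x-moment: 45430·1701 + 221650·1428 + 109416·584 + 55948·1669 = 551068786; centroid 551068786/432444 ≈ 1274.31.
Offset from x = 723: 1274.31 − 723 ≈ 551.31.

≈ 551.3 px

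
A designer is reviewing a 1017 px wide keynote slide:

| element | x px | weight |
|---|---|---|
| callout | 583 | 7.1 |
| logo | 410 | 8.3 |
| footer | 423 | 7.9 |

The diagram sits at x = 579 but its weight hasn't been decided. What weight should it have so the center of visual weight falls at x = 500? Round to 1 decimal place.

w ≈ 9.7

Existing Σw = 23.3 (7.1 + 8.3 + 7.9); existing moment 7.1·583 + 8.3·410 + 7.9·423 = 10884.0.
Set Σw·x/Σw = 500: (10884.0 + 579w) = 500·(23.3 + w).
So w = (500·23.3 − 10884.0)/(579 − 500) = 766.0/79 ≈ 9.70.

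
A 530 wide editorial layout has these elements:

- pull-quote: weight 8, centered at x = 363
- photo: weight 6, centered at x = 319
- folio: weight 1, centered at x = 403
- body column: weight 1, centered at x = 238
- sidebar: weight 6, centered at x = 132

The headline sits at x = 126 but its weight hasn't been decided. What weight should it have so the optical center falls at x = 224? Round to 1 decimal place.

w ≈ 13.5

Existing Σw = 22 (8 + 6 + 1 + 1 + 6); existing moment 8·363 + 6·319 + 1·403 + 1·238 + 6·132 = 6251.
For the centroid to hit 224: (6251 + w·126) / (22 + w) = 224.
Rearranging, w·(126 − 224) = 224·22 − 6251 = -1323, so w ≈ -1323/-98 = 13.50.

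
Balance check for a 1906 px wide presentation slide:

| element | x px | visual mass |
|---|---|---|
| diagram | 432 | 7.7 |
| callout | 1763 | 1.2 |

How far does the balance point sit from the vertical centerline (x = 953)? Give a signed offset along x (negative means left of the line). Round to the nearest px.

Total weight = 7.7 + 1.2 = 8.9.
x: (7.7·432 + 1.2·1763) / 8.9 = 5442.0 / 8.9 ≈ 611.46
Against x = 953, that's 611.46 − 953 = -341.54.

≈ -342 px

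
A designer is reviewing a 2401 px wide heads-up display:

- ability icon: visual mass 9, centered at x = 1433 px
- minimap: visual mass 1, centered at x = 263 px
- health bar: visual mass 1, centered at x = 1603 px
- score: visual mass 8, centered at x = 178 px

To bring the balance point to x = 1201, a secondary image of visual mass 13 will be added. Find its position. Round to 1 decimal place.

x ≈ 1711.2

With the secondary image, Σw becomes 9 + 1 + 1 + 8 + 13 = 32.
x: need Σw·x = 32·1201 = 38432. Existing = 9·1433 + 1·263 + 1·1603 + 8·178 = 16187. Remainder 22245 / 13 ≈ 1711.15.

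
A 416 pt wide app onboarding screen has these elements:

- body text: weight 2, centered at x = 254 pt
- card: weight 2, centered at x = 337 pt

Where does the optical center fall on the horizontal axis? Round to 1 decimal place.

Total weight = 2 + 2 = 4.
Σw·x = 2·254 + 2·337 = 1182, so x̄ = 1182/4 ≈ 295.50.

x ≈ 295.5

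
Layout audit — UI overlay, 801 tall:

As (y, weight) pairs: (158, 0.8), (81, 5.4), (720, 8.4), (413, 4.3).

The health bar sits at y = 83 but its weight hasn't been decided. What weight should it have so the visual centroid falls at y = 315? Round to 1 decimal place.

w ≈ 10.5

Existing Σw = 18.9 (0.8 + 5.4 + 8.4 + 4.3); existing moment 0.8·158 + 5.4·81 + 8.4·720 + 4.3·413 = 8387.7.
For the centroid to hit 315: (8387.7 + w·83) / (18.9 + w) = 315.
So w = (315·18.9 − 8387.7)/(83 − 315) = -2434.2/-232 ≈ 10.49.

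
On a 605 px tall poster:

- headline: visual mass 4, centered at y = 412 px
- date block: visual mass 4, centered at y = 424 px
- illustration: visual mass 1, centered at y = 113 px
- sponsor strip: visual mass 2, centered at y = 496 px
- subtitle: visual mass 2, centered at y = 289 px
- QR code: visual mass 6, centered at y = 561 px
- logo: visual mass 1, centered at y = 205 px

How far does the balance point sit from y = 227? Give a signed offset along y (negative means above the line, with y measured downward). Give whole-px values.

≈ 203 px

Weights sum to 4 + 4 + 1 + 2 + 2 + 6 + 1 = 20.
Σw·y = 8598; ȳ = 8598/20 ≈ 429.90.
Against y = 227, that's 429.90 − 227 = 202.90.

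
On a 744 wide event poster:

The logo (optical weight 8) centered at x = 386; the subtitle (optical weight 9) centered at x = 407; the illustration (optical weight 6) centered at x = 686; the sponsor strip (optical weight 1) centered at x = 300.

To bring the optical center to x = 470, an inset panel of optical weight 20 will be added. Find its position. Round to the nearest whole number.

x ≈ 476

New total weight: (8 + 9 + 6 + 1) + 20 = 44.
x: need Σw·x = 44·470 = 20680. Existing = 8·386 + 9·407 + 6·686 + 1·300 = 11167. Remainder 9513 / 20 ≈ 475.65.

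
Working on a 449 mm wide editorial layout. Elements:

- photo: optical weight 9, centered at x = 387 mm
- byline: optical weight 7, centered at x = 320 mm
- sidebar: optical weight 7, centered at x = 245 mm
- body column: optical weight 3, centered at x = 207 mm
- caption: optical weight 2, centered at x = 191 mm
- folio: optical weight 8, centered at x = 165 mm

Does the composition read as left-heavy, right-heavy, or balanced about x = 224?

right-heavy

Σw = 9 + 7 + 7 + 3 + 2 + 8 = 36.
x: (9·387 + 7·320 + 7·245 + 3·207 + 2·191 + 8·165) / 36 = 9761 / 36 ≈ 271.14
271.1 lies right of the midline 224, so the layout is right-heavy.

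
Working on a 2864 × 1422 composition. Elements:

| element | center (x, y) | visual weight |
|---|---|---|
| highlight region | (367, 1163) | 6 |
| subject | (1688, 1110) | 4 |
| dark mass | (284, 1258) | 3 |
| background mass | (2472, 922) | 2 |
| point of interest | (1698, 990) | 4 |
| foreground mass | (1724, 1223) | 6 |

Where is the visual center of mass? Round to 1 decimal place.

(1275.4, 1133.4)

Weights sum to 6 + 4 + 3 + 2 + 4 + 6 = 25.
Σw·x = 31886; x̄ = 31886/25 ≈ 1275.44.
y: moment 28334 / weight 25 ≈ 1133.36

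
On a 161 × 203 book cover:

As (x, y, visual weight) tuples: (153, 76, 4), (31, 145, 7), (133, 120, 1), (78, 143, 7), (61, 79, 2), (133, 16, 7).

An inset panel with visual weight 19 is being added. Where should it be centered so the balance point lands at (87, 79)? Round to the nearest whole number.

(80, 53)

New total weight: (4 + 7 + 1 + 7 + 2 + 7) + 19 = 47.
Along x: (2561 + 19·x) / 47 = 87 (existing moment 4·153 + 7·31 + 1·133 + 7·78 + 2·61 + 7·133 = 2561) ⇒ x = (4089 − 2561) / 19 ≈ 80.42.
Along y: (2710 + 19·y) / 47 = 79 (existing moment 4·76 + 7·145 + 1·120 + 7·143 + 2·79 + 7·16 = 2710) ⇒ y = (3713 − 2710) / 19 ≈ 52.79.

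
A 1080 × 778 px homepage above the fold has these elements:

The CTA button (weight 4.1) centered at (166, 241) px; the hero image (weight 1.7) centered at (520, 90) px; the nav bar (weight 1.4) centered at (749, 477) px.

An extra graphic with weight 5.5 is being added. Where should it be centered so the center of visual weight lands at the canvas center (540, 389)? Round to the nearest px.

(772, 569)

New total weight: (4.1 + 1.7 + 1.4) + 5.5 = 12.7.
x: target moment 12.7×540 = 6858.0; current 4.1·166 + 1.7·520 + 1.4·749 = 2613.2; the extra graphic supplies 4244.8, so x = 4244.8/5.5 ≈ 771.78.
y: target moment 12.7×389 = 4940.3; current 4.1·241 + 1.7·90 + 1.4·477 = 1808.9; the extra graphic supplies 3131.4, so y = 3131.4/5.5 ≈ 569.35.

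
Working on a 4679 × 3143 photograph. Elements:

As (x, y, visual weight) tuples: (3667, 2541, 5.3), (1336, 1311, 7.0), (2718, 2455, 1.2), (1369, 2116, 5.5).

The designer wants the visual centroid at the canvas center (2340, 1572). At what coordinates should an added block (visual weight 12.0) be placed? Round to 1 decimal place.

After adding the added block, total weight = 5.3 + 7.0 + 1.2 + 5.5 + 12.0 = 31.0.
x: target moment 31.0×2340 = 72540.0; current 5.3·3667 + 7.0·1336 + 1.2·2718 + 5.5·1369 = 39578.2; the added block supplies 32961.8, so x = 32961.8/12.0 ≈ 2746.82.
y: target moment 31.0×1572 = 48732.0; current 5.3·2541 + 7.0·1311 + 1.2·2455 + 5.5·2116 = 37228.3; the added block supplies 11503.7, so y = 11503.7/12.0 ≈ 958.64.

(2746.8, 958.6)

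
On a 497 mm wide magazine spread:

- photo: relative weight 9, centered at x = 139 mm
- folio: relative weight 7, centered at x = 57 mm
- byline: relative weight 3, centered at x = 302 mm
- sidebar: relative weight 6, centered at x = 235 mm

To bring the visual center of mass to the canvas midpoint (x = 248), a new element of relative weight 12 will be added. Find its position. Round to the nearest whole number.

New total weight: (9 + 7 + 3 + 6) + 12 = 37.
x: need Σw·x = 37·248 = 9176. Existing = 9·139 + 7·57 + 3·302 + 6·235 = 3966. Remainder 5210 / 12 ≈ 434.17.

x ≈ 434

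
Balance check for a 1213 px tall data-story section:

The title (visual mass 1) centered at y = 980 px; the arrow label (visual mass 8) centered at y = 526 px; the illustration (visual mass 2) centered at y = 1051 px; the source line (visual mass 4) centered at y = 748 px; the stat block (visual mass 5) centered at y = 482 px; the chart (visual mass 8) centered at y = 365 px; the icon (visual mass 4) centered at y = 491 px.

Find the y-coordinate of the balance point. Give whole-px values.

y ≈ 549

Total weight = 1 + 8 + 2 + 4 + 5 + 8 + 4 = 32.
y-moment: 1·980 + 8·526 + 2·1051 + 4·748 + 5·482 + 8·365 + 4·491 = 17576; centroid 17576/32 ≈ 549.25.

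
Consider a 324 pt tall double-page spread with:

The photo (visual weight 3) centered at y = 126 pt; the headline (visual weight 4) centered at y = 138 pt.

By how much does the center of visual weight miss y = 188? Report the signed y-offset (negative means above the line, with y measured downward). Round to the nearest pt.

≈ -55 pt

Total weight = 3 + 4 = 7.
Σw·y = 3·126 + 4·138 = 930, so ȳ = 930/7 ≈ 132.86.
Against y = 188, that's 132.86 − 188 = -55.14.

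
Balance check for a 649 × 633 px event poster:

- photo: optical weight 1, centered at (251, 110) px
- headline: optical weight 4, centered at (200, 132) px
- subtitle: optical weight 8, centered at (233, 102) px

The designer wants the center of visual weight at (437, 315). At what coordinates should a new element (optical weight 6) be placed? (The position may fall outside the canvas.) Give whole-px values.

(898, 755)

After adding the new element, total weight = 1 + 4 + 8 + 6 = 19.
x: target moment 19×437 = 8303; current 1·251 + 4·200 + 8·233 = 2915; the new element supplies 5388, so x = 5388/6 ≈ 898.00.
y: target moment 19×315 = 5985; current 1·110 + 4·132 + 8·102 = 1454; the new element supplies 4531, so y = 4531/6 ≈ 755.17.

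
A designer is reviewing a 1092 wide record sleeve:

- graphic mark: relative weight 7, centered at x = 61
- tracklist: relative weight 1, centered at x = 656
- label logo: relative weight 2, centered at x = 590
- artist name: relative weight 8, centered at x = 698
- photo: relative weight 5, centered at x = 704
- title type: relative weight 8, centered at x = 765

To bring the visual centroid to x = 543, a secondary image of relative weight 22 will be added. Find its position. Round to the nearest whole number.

With the secondary image, Σw becomes 7 + 1 + 2 + 8 + 5 + 8 + 22 = 53.
x: need Σw·x = 53·543 = 28779. Existing = 7·61 + 1·656 + 2·590 + 8·698 + 5·704 + 8·765 = 17487. Remainder 11292 / 22 ≈ 513.27.

x ≈ 513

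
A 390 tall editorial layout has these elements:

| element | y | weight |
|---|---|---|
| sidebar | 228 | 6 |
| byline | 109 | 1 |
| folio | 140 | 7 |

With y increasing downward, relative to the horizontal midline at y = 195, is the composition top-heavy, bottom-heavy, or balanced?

Σw = 6 + 1 + 7 = 14.
y-moment: 6·228 + 1·109 + 7·140 = 2457; centroid 2457/14 ≈ 175.50.
175.5 vs midline 195 → top-heavy.

top-heavy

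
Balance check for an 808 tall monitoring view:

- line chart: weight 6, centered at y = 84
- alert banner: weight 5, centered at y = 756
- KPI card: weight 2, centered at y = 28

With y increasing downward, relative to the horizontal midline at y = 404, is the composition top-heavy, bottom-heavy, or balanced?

top-heavy

Σw = 6 + 5 + 2 = 13.
Σw·y = 6·84 + 5·756 + 2·28 = 4340, so ȳ = 4340/13 ≈ 333.85.
333.8 lies above (smaller y than) the midline 404, so the layout is top-heavy.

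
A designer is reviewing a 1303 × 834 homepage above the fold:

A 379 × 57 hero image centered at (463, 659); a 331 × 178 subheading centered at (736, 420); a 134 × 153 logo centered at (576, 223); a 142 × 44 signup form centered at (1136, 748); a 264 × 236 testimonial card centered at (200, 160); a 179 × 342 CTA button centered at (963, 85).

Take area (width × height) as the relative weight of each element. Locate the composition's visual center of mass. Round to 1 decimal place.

Areas → weights: hero image 379·57 = 21603, subheading 331·178 = 58918, logo 134·153 = 20502, signup form 142·44 = 6248, testimonial card 264·236 = 62304, CTA button 179·342 = 61218; Σw = 230793.
x-moment: 21603·463 + 58918·736 + 20502·576 + 6248·1136 + 62304·200 + 61218·963 = 143686451; centroid 143686451/230793 ≈ 622.58.
y-moment: 21603·659 + 58918·420 + 20502·223 + 6248·748 + 62304·160 + 61218·85 = 63399557; centroid 63399557/230793 ≈ 274.70.

(622.6, 274.7)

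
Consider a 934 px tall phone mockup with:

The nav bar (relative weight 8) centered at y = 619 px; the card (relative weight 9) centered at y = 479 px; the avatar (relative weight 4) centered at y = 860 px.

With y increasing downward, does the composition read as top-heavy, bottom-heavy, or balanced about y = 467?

Total weight = 8 + 9 + 4 = 21.
y-moment: 8·619 + 9·479 + 4·860 = 12703; centroid 12703/21 ≈ 604.90.
604.9 lies below (larger y than) the midline 467, so the layout is bottom-heavy.

bottom-heavy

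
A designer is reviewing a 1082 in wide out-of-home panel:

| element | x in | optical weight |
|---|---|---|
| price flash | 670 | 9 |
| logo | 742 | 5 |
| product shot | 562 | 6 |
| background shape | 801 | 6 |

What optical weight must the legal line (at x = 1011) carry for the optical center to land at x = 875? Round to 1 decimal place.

w ≈ 35.5

Known weights sum to 9 + 5 + 6 + 6 = 26; their moment is 9·670 + 5·742 + 6·562 + 6·801 = 17918.
Balance at x = 875 requires (17918 + w·1011) / (26 + w) = 875.
So w = (875·26 − 17918)/(1011 − 875) = 4832/136 ≈ 35.53.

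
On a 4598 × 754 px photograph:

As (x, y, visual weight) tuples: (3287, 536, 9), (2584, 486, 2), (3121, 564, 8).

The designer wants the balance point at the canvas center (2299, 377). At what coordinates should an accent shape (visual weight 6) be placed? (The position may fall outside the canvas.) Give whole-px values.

After adding the accent shape, total weight = 9 + 2 + 8 + 6 = 25.
Along x: (59719 + 6·x) / 25 = 2299 (existing moment 9·3287 + 2·2584 + 8·3121 = 59719) ⇒ x = (57475 − 59719) / 6 ≈ -374.00.
Along y: (10308 + 6·y) / 25 = 377 (existing moment 9·536 + 2·486 + 8·564 = 10308) ⇒ y = (9425 − 10308) / 6 ≈ -147.17.

(-374, -147)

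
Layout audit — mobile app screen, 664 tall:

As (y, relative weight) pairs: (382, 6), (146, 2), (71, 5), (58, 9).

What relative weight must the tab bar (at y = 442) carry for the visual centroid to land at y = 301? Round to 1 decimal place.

Existing Σw = 22 (6 + 2 + 5 + 9); existing moment 6·382 + 2·146 + 5·71 + 9·58 = 3461.
Set Σw·y/Σw = 301: (3461 + 442w) = 301·(22 + w).
Solving: w = (301·22 − 3461) / (442 − 301) = 3161 / 141 ≈ 22.42.

w ≈ 22.4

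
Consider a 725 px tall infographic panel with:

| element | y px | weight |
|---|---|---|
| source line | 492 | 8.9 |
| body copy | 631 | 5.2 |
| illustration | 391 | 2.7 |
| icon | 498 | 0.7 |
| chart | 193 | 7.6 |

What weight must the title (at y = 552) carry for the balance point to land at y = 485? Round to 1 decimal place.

w ≈ 24.5

Existing Σw = 25.1 (8.9 + 5.2 + 2.7 + 0.7 + 7.6); existing moment 8.9·492 + 5.2·631 + 2.7·391 + 0.7·498 + 7.6·193 = 10531.1.
Set Σw·y/Σw = 485: (10531.1 + 552w) = 485·(25.1 + w).
Solving: w = (485·25.1 − 10531.1) / (552 − 485) = 1642.4 / 67 ≈ 24.51.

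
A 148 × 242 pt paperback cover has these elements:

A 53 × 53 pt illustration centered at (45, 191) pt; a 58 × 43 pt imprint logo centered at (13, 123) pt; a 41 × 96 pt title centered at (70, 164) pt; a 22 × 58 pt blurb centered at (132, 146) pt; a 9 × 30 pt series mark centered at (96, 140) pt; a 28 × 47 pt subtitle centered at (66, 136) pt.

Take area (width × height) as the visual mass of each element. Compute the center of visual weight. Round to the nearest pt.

(59, 156)

Taking area as weight: illustration 53·53 = 2809, imprint logo 58·43 = 2494, title 41·96 = 3936, blurb 22·58 = 1276, series mark 9·30 = 270, subtitle 28·47 = 1316. Sum 12101.
x-moment: 2809·45 + 2494·13 + 3936·70 + 1276·132 + 270·96 + 1316·66 = 715555; centroid 715555/12101 ≈ 59.13.
y-moment: 2809·191 + 2494·123 + 3936·164 + 1276·146 + 270·140 + 1316·136 = 1891857; centroid 1891857/12101 ≈ 156.34.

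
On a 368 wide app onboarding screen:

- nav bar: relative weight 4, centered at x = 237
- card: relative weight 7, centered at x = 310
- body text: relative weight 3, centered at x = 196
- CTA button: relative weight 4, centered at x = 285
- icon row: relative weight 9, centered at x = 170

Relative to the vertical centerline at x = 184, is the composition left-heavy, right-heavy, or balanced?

right-heavy

Total weight = 4 + 7 + 3 + 4 + 9 = 27.
Σw·x = 4·237 + 7·310 + 3·196 + 4·285 + 9·170 = 6376, so x̄ = 6376/27 ≈ 236.15.
Since 236.1 is right of 184, the composition reads right-heavy.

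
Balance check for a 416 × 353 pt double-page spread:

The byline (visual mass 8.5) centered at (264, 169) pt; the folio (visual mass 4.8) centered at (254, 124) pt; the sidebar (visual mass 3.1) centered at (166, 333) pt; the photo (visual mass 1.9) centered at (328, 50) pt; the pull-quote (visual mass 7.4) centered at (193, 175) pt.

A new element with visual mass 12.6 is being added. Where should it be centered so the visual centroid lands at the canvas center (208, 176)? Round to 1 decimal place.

(153.7, 181.5)

After adding the new element, total weight = 8.5 + 4.8 + 3.1 + 1.9 + 7.4 + 12.6 = 38.3.
Along x: (6029.2 + 12.6·x) / 38.3 = 208 (existing moment 8.5·264 + 4.8·254 + 3.1·166 + 1.9·328 + 7.4·193 = 6029.2) ⇒ x = (7966.4 − 6029.2) / 12.6 ≈ 153.75.
Along y: (4454.0 + 12.6·y) / 38.3 = 176 (existing moment 8.5·169 + 4.8·124 + 3.1·333 + 1.9·50 + 7.4·175 = 4454.0) ⇒ y = (6740.8 − 4454.0) / 12.6 ≈ 181.49.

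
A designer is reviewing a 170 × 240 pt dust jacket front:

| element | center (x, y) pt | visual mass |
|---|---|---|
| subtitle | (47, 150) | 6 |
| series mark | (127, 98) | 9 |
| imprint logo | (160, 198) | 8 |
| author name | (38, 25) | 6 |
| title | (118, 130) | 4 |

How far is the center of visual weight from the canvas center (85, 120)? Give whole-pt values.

≈ 18 pt

Σw = 6 + 9 + 8 + 6 + 4 = 33.
x: (6·47 + 9·127 + 8·160 + 6·38 + 4·118) / 33 = 3405 / 33 ≈ 103.18
y: (6·150 + 9·98 + 8·198 + 6·25 + 4·130) / 33 = 4036 / 33 ≈ 122.30
From (85, 120): dx = 18.18, dy = 2.30, so the distance is √(dx²+dy²) ≈ 18.33.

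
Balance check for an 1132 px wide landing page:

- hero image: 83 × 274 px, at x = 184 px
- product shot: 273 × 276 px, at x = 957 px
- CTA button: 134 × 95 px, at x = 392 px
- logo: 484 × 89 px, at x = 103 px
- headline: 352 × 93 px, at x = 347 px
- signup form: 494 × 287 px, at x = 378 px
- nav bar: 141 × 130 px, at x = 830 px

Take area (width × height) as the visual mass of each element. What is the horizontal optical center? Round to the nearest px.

Areas → weights: hero image 83·274 = 22742, product shot 273·276 = 75348, CTA button 134·95 = 12730, logo 484·89 = 43076, headline 352·93 = 32736, signup form 494·287 = 141778, nav bar 141·130 = 18330; Σw = 346740.
Σw·x = 22742·184 + 75348·957 + 12730·392 + 43076·103 + 32736·347 + 141778·378 + 18330·830 = 165884928, so x̄ = 165884928/346740 ≈ 478.41.

x ≈ 478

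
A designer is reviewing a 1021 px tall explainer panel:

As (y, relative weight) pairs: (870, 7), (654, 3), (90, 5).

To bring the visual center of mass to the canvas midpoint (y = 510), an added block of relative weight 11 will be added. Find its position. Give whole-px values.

With the added block, Σw becomes 7 + 3 + 5 + 11 = 26.
y: target moment 26×510 = 13260; current 7·870 + 3·654 + 5·90 = 8502; the added block supplies 4758, so y = 4758/11 ≈ 432.55.

y ≈ 433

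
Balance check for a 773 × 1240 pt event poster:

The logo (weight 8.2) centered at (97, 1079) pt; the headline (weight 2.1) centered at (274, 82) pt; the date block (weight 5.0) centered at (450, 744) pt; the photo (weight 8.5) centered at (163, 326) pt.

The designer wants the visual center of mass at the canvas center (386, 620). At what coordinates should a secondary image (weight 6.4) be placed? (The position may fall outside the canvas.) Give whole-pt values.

(1039, 502)

With the secondary image, Σw becomes 8.2 + 2.1 + 5.0 + 8.5 + 6.4 = 30.2.
Along x: (5006.3 + 6.4·x) / 30.2 = 386 (existing moment 8.2·97 + 2.1·274 + 5.0·450 + 8.5·163 = 5006.3) ⇒ x = (11657.2 − 5006.3) / 6.4 ≈ 1039.20.
Along y: (15511.0 + 6.4·y) / 30.2 = 620 (existing moment 8.2·1079 + 2.1·82 + 5.0·744 + 8.5·326 = 15511.0) ⇒ y = (18724.0 − 15511.0) / 6.4 ≈ 502.03.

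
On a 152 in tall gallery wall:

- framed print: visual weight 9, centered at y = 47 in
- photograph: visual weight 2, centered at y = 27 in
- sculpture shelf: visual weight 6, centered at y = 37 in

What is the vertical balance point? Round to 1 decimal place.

Σw = 9 + 2 + 6 = 17.
Σw·y = 9·47 + 2·27 + 6·37 = 699, so ȳ = 699/17 ≈ 41.12.

y ≈ 41.1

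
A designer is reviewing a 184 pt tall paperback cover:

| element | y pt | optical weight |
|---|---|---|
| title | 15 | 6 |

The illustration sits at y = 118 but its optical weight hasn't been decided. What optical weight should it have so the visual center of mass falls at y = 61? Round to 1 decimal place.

Known: weight 6 with moment 6·15 = 90.
Balance at y = 61 requires (90 + w·118) / (6 + w) = 61.
So w = (61·6 − 90)/(118 − 61) = 276/57 ≈ 4.84.

w ≈ 4.8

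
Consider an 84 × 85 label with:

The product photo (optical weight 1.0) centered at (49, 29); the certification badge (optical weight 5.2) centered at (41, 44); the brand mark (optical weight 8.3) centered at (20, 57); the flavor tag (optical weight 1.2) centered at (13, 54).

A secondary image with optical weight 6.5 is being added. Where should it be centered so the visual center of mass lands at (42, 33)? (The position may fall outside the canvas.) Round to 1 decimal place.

(75.2, -9.7)

With the secondary image, Σw becomes 1.0 + 5.2 + 8.3 + 1.2 + 6.5 = 22.2.
x: need Σw·x = 22.2·42 = 932.4. Existing = 1.0·49 + 5.2·41 + 8.3·20 + 1.2·13 = 443.8. Remainder 488.6 / 6.5 ≈ 75.17.
y: need Σw·y = 22.2·33 = 732.6. Existing = 1.0·29 + 5.2·44 + 8.3·57 + 1.2·54 = 795.7. Remainder -63.1 / 6.5 ≈ -9.71.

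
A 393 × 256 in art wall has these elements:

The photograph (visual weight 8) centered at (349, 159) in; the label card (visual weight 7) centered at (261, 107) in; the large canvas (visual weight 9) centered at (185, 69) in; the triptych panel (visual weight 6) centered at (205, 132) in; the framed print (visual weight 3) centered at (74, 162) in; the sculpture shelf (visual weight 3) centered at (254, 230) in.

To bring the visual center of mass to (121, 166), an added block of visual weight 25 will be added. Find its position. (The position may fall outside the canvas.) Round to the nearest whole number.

(-45, 221)

After adding the added block, total weight = 8 + 7 + 9 + 6 + 3 + 3 + 25 = 61.
Along x: (8498 + 25·x) / 61 = 121 (existing moment 8·349 + 7·261 + 9·185 + 6·205 + 3·74 + 3·254 = 8498) ⇒ x = (7381 − 8498) / 25 ≈ -44.68.
Along y: (4610 + 25·y) / 61 = 166 (existing moment 8·159 + 7·107 + 9·69 + 6·132 + 3·162 + 3·230 = 4610) ⇒ y = (10126 − 4610) / 25 ≈ 220.64.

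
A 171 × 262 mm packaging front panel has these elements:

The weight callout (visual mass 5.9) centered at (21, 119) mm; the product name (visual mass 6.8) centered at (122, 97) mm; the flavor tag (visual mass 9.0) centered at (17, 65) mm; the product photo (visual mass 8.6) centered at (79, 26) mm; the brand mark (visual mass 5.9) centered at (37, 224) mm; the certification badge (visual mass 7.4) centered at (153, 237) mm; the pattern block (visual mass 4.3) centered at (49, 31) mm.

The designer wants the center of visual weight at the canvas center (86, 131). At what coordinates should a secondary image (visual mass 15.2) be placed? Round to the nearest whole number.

With the secondary image, Σw becomes 5.9 + 6.8 + 9.0 + 8.6 + 5.9 + 7.4 + 4.3 + 15.2 = 63.1.
Along x: (3347.1 + 15.2·x) / 63.1 = 86 (existing moment 5.9·21 + 6.8·122 + 9.0·17 + 8.6·79 + 5.9·37 + 7.4·153 + 4.3·49 = 3347.1) ⇒ x = (5426.6 − 3347.1) / 15.2 ≈ 136.81.
Along y: (5379.0 + 15.2·y) / 63.1 = 131 (existing moment 5.9·119 + 6.8·97 + 9.0·65 + 8.6·26 + 5.9·224 + 7.4·237 + 4.3·31 = 5379.0) ⇒ y = (8266.1 − 5379.0) / 15.2 ≈ 189.94.

(137, 190)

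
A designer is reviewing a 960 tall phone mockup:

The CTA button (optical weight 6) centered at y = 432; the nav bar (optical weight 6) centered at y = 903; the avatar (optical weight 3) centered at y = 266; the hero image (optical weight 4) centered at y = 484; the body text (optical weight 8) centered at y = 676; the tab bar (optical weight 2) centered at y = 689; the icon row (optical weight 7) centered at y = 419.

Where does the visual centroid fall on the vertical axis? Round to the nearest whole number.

Σw = 6 + 6 + 3 + 4 + 8 + 2 + 7 = 36.
y: moment 20463 / weight 36 ≈ 568.42

y ≈ 568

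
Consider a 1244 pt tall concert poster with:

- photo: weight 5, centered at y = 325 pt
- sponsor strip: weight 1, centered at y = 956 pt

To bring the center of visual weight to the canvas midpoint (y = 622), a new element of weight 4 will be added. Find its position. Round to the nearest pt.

New total weight: (5 + 1) + 4 = 10.
y: need Σw·y = 10·622 = 6220. Existing = 5·325 + 1·956 = 2581. Remainder 3639 / 4 ≈ 909.75.

y ≈ 910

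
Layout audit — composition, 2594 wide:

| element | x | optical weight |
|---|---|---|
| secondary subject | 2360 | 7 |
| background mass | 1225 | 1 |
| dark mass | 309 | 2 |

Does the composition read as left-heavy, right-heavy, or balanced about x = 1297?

right-heavy

Total weight = 7 + 1 + 2 = 10.
Σw·x = 7·2360 + 1·1225 + 2·309 = 18363, so x̄ = 18363/10 ≈ 1836.30.
1836.3 vs midline 1297 → right-heavy.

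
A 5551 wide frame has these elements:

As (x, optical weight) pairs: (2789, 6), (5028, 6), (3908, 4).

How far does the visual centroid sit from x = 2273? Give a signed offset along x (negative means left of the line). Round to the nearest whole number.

Σw = 6 + 6 + 4 = 16.
Σw·x = 6·2789 + 6·5028 + 4·3908 = 62534, so x̄ = 62534/16 ≈ 3908.38.
Offset from x = 2273: 3908.38 − 2273 ≈ 1635.38.

≈ 1635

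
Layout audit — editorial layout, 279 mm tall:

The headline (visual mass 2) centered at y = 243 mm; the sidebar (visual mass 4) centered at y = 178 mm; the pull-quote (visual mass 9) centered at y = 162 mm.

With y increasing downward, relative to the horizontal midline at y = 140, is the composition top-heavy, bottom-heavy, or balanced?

Weights sum to 2 + 4 + 9 = 15.
y-moment: 2·243 + 4·178 + 9·162 = 2656; centroid 2656/15 ≈ 177.07.
177.1 lies below (larger y than) the midline 140, so the layout is bottom-heavy.

bottom-heavy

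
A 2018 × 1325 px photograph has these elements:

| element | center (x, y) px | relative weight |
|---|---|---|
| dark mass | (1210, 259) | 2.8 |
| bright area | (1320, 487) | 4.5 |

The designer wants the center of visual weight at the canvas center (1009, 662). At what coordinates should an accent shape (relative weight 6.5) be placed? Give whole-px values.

New total weight: (2.8 + 4.5) + 6.5 = 13.8.
x: need Σw·x = 13.8·1009 = 13924.2. Existing = 2.8·1210 + 4.5·1320 = 9328.0. Remainder 4596.2 / 6.5 ≈ 707.11.
y: need Σw·y = 13.8·662 = 9135.6. Existing = 2.8·259 + 4.5·487 = 2916.7. Remainder 6218.9 / 6.5 ≈ 956.75.

(707, 957)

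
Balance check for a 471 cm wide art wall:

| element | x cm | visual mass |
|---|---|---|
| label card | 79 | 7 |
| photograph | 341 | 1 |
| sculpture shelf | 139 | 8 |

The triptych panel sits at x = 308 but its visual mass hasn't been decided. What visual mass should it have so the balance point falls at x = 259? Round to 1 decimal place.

w ≈ 43.6

Existing Σw = 16 (7 + 1 + 8); existing moment 7·79 + 1·341 + 8·139 = 2006.
Set Σw·x/Σw = 259: (2006 + 308w) = 259·(16 + w).
Rearranging, w·(308 − 259) = 259·16 − 2006 = 2138, so w ≈ 2138/49 = 43.63.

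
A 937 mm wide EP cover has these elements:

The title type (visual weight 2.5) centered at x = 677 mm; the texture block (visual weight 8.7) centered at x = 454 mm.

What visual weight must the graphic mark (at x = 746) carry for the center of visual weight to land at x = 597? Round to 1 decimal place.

Existing Σw = 11.2 (2.5 + 8.7); existing moment 2.5·677 + 8.7·454 = 5642.3.
Balance at x = 597 requires (5642.3 + w·746) / (11.2 + w) = 597.
Solving: w = (597·11.2 − 5642.3) / (746 − 597) = 1044.1 / 149 ≈ 7.01.

w ≈ 7.0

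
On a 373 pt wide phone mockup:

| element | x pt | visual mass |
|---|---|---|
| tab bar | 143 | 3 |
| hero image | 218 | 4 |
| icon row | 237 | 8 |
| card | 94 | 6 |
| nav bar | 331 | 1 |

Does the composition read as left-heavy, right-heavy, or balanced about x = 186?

balanced

Weights sum to 3 + 4 + 8 + 6 + 1 = 22.
Σw·x = 3·143 + 4·218 + 8·237 + 6·94 + 1·331 = 4092, so x̄ = 4092/22 ≈ 186.00.
That equals the midline 186 — balanced.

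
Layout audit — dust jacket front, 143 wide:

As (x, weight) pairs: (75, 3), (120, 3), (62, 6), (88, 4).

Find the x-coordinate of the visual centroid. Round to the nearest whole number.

x ≈ 82

Weights sum to 3 + 3 + 6 + 4 = 16.
x-moment: 3·75 + 3·120 + 6·62 + 4·88 = 1309; centroid 1309/16 ≈ 81.81.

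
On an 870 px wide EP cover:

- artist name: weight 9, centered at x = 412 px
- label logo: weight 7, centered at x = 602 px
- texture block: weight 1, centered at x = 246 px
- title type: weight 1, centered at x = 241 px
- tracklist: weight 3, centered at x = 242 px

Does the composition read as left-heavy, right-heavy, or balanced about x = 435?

balanced

Total weight = 9 + 7 + 1 + 1 + 3 = 21.
x-moment: 9·412 + 7·602 + 1·246 + 1·241 + 3·242 = 9135; centroid 9135/21 ≈ 435.00.
The centroid 435.00 matches the midline at 435, so the layout is balanced.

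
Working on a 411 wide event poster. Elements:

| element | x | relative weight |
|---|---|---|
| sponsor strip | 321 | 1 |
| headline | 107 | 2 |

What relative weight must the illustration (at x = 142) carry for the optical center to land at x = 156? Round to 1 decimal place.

Existing Σw = 3 (1 + 2); existing moment 1·321 + 2·107 = 535.
Set Σw·x/Σw = 156: (535 + 142w) = 156·(3 + w).
Rearranging, w·(142 − 156) = 156·3 − 535 = -67, so w ≈ -67/-14 = 4.79.

w ≈ 4.8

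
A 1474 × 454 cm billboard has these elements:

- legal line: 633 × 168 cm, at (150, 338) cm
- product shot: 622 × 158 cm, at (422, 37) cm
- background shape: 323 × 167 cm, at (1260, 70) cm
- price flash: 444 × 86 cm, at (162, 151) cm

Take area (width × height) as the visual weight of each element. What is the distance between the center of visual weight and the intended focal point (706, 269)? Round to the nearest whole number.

≈ 282 cm

Taking area as weight: legal line 633·168 = 106344, product shot 622·158 = 98276, background shape 323·167 = 53941, price flash 444·86 = 38184. Sum 296745.
Σw·x = 106344·150 + 98276·422 + 53941·1260 + 38184·162 = 131575540, so x̄ = 131575540/296745 ≈ 443.40.
Σw·y = 106344·338 + 98276·37 + 53941·70 + 38184·151 = 49122138, so ȳ = 49122138/296745 ≈ 165.54.
Relative to (706, 269): Δ = (-262.60, -103.46); |Δ| = √(-262.60² + -103.46²) ≈ 282.25.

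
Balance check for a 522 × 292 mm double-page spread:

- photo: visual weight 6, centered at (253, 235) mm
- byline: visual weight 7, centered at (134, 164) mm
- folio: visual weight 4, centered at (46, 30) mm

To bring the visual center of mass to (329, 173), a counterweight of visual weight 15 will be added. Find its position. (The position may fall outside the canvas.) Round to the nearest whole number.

New total weight: (6 + 7 + 4) + 15 = 32.
x: need Σw·x = 32·329 = 10528. Existing = 6·253 + 7·134 + 4·46 = 2640. Remainder 7888 / 15 ≈ 525.87.
y: need Σw·y = 32·173 = 5536. Existing = 6·235 + 7·164 + 4·30 = 2678. Remainder 2858 / 15 ≈ 190.53.

(526, 191)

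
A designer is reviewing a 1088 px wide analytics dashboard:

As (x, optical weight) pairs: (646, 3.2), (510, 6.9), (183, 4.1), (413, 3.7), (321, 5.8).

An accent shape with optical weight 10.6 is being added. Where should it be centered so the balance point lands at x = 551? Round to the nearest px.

x ≈ 865

New total weight: (3.2 + 6.9 + 4.1 + 3.7 + 5.8) + 10.6 = 34.3.
Along x: (9726.4 + 10.6·x) / 34.3 = 551 (existing moment 3.2·646 + 6.9·510 + 4.1·183 + 3.7·413 + 5.8·321 = 9726.4) ⇒ x = (18899.3 − 9726.4) / 10.6 ≈ 865.37.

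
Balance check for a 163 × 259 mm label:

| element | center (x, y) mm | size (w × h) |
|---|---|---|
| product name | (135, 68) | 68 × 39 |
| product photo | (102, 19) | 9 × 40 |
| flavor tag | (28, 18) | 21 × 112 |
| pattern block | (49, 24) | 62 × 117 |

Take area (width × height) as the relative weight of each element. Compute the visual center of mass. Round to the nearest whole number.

Areas: product name 68·39 = 2652, product photo 9·40 = 360, flavor tag 21·112 = 2352, pattern block 62·117 = 7254. Total weight = 12618.
x: (2652·135 + 360·102 + 2352·28 + 7254·49) / 12618 = 816042 / 12618 ≈ 64.67
y: (2652·68 + 360·19 + 2352·18 + 7254·24) / 12618 = 403608 / 12618 ≈ 31.99

(65, 32)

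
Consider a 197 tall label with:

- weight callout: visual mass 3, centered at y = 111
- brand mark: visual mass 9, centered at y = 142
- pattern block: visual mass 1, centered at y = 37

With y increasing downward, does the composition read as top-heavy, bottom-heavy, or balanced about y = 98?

Total weight = 3 + 9 + 1 = 13.
y: (3·111 + 9·142 + 1·37) / 13 = 1648 / 13 ≈ 126.77
126.8 lies below (larger y than) the midline 98, so the layout is bottom-heavy.

bottom-heavy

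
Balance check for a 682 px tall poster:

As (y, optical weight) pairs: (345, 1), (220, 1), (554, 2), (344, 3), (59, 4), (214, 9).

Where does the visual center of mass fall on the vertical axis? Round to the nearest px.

y ≈ 243

Weights sum to 1 + 1 + 2 + 3 + 4 + 9 = 20.
y: moment 4867 / weight 20 ≈ 243.35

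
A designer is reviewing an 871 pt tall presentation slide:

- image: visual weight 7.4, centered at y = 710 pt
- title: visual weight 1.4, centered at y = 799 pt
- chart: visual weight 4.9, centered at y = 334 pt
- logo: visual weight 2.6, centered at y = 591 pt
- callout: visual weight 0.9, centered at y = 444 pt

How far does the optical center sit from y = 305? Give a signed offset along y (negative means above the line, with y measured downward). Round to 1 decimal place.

≈ 273.2 pt

Total weight = 7.4 + 1.4 + 4.9 + 2.6 + 0.9 = 17.2.
y-moment: 7.4·710 + 1.4·799 + 4.9·334 + 2.6·591 + 0.9·444 = 9945.4; centroid 9945.4/17.2 ≈ 578.22.
Against y = 305, that's 578.22 − 305 = 273.22.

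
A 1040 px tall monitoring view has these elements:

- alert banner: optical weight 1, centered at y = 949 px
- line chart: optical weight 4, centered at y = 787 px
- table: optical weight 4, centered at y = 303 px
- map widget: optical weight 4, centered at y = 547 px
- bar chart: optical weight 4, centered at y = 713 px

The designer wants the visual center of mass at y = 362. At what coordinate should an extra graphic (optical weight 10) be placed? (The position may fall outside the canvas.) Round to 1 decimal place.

After adding the extra graphic, total weight = 1 + 4 + 4 + 4 + 4 + 10 = 27.
y: target moment 27×362 = 9774; current 1·949 + 4·787 + 4·303 + 4·547 + 4·713 = 10349; the extra graphic supplies -575, so y = -575/10 ≈ -57.50.

y ≈ -57.5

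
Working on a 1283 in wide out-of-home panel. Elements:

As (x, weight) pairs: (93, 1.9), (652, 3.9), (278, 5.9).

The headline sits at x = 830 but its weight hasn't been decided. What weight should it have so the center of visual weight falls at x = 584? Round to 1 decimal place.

w ≈ 10.1

Known weights sum to 1.9 + 3.9 + 5.9 = 11.7; their moment is 1.9·93 + 3.9·652 + 5.9·278 = 4359.7.
Set Σw·x/Σw = 584: (4359.7 + 830w) = 584·(11.7 + w).
Rearranging, w·(830 − 584) = 584·11.7 − 4359.7 = 2473.1, so w ≈ 2473.1/246 = 10.05.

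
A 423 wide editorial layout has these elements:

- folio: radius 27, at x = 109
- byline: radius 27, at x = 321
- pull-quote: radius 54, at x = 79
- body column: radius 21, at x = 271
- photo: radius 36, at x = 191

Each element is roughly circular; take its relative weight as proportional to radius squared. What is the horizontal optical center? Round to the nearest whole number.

x ≈ 149

r² weights: folio 27² = 729, byline 27² = 729, pull-quote 54² = 2916, body column 21² = 441, photo 36² = 1296. Total = 6111.
x: (729·109 + 729·321 + 2916·79 + 441·271 + 1296·191) / 6111 = 910881 / 6111 ≈ 149.06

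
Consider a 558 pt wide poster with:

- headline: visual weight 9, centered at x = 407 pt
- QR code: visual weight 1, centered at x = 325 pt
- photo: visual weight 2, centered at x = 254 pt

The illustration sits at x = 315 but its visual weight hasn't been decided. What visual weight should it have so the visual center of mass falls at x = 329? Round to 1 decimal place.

Existing Σw = 12 (9 + 1 + 2); existing moment 9·407 + 1·325 + 2·254 = 4496.
Balance at x = 329 requires (4496 + w·315) / (12 + w) = 329.
Solving: w = (329·12 − 4496) / (315 − 329) = -548 / -14 ≈ 39.14.

w ≈ 39.1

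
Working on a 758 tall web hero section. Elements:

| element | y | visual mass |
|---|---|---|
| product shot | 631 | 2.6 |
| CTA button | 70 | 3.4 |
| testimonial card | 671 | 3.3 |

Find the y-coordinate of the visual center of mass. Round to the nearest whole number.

Σw = 2.6 + 3.4 + 3.3 = 9.3.
Σw·y = 2.6·631 + 3.4·70 + 3.3·671 = 4092.9, so ȳ = 4092.9/9.3 ≈ 440.10.

y ≈ 440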